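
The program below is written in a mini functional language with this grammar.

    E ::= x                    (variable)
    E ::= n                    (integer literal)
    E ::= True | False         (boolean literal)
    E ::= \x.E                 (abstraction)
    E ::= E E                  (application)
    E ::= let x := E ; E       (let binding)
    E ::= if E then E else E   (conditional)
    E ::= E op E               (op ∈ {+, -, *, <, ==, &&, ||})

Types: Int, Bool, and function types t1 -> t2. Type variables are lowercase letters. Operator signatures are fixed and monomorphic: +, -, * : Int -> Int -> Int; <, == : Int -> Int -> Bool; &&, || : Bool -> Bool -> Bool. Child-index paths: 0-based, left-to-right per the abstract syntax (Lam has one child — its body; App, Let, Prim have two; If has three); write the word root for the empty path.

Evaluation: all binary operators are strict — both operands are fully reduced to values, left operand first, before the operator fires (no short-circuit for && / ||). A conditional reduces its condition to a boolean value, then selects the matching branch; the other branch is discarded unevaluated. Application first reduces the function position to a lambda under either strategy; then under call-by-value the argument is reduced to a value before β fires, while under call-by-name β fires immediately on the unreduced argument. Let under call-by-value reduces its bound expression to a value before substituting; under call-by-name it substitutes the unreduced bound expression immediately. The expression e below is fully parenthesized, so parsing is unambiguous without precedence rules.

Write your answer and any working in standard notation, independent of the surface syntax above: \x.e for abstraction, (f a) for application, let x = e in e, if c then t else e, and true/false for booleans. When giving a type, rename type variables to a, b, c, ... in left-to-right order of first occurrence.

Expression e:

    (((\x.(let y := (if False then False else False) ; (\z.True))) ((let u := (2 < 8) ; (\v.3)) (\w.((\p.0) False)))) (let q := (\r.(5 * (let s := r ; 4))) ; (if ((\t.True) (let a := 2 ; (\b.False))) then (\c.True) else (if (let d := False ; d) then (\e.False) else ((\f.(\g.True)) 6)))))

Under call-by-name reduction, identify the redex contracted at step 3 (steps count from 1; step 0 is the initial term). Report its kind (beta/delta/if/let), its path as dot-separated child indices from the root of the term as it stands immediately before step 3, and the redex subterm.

Answer: beta at root : ((\z.true) (let q = (\r.(5 * (let s = r in 4))) in (if ((\t.true) (let a = 2 in (\b.false))) then (\c.true) else (if (let d = false in d) then (\e.false) else ((\f.(\g.true)) 6)))))

Working:
step 0: (((\x.(let y = (if false then false else false) in (\z.true))) ((let u = (2 < 8) in (\v.3)) (\w.((\p.0) false)))) (let q = (\r.(5 * (let s = r in 4))) in (if ((\t.true) (let a = 2 in (\b.false))) then (\c.true) else (if (let d = false in d) then (\e.false) else ((\f.(\g.true)) 6)))))
step 1: [beta@0] ((let y = (if false then false else false) in (\z.true)) (let q = (\r.(5 * (let s = r in 4))) in (if ((\t.true) (let a = 2 in (\b.false))) then (\c.true) else (if (let d = false in d) then (\e.false) else ((\f.(\g.true)) 6)))))
step 2: [let@0] ((\z.true) (let q = (\r.(5 * (let s = r in 4))) in (if ((\t.true) (let a = 2 in (\b.false))) then (\c.true) else (if (let d = false in d) then (\e.false) else ((\f.(\g.true)) 6)))))
step 3: [beta@root] true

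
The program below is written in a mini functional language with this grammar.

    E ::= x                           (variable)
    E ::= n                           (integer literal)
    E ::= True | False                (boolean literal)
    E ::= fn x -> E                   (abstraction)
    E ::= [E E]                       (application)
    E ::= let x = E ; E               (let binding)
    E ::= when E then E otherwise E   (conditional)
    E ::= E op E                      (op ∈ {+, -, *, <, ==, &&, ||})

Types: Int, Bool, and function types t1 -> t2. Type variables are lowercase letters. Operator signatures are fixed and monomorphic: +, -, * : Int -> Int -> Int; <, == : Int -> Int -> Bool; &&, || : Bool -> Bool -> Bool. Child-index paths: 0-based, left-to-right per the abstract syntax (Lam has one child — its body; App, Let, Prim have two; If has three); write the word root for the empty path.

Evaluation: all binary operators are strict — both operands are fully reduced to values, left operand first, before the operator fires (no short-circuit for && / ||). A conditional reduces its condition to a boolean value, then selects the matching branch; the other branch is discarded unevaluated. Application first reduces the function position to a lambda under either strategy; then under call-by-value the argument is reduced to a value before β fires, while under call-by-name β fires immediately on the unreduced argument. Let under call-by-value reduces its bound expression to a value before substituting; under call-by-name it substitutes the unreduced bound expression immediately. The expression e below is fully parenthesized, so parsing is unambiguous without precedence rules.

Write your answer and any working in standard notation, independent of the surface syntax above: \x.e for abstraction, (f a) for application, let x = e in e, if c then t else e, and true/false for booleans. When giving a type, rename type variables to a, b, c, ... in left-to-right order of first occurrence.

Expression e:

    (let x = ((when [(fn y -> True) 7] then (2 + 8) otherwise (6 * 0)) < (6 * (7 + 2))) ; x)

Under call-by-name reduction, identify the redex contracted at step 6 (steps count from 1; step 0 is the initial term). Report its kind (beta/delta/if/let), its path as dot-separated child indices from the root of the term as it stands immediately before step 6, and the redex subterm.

Answer: delta at 1 : (6 * 9)

Derivation:
step 0: (let x = ((if ((\y.true) 7) then (2 + 8) else (6 * 0)) < (6 * (7 + 2))) in x)
step 1: [let@root] ((if ((\y.true) 7) then (2 + 8) else (6 * 0)) < (6 * (7 + 2)))
step 2: [beta@0.0] ((if true then (2 + 8) else (6 * 0)) < (6 * (7 + 2)))
step 3: [if@0] ((2 + 8) < (6 * (7 + 2)))
step 4: [delta@0] (10 < (6 * (7 + 2)))
step 5: [delta@1.1] (10 < (6 * 9))
step 6: [delta@1] (10 < 54)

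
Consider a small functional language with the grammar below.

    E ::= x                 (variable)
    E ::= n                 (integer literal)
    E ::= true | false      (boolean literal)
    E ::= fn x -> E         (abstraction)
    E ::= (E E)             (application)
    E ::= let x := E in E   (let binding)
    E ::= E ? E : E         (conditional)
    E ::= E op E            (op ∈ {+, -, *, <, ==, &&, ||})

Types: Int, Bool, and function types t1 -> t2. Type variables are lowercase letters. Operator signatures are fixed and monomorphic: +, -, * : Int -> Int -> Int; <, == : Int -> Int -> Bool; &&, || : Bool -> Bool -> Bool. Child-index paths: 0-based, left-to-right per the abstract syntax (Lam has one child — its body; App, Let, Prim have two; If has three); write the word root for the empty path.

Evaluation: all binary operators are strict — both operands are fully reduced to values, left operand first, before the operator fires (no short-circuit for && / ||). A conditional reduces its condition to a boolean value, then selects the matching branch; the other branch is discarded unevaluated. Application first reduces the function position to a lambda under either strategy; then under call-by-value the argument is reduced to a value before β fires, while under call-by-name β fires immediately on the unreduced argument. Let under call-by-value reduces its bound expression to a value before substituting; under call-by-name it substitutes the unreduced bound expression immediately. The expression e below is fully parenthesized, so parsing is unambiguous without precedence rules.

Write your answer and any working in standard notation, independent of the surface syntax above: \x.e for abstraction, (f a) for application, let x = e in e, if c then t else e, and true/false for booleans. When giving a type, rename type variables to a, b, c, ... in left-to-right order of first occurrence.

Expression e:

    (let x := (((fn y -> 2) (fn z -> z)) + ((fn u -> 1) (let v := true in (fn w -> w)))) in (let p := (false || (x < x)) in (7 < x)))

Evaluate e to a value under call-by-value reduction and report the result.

Working:
step 0: (let x = (((\y.2) (\z.z)) + ((\u.1) (let v = true in (\w.w)))) in (let p = (false || (x < x)) in (7 < x)))
step 1: [beta@0.0] (let x = (2 + ((\u.1) (let v = true in (\w.w)))) in (let p = (false || (x < x)) in (7 < x)))
step 2: [let@0.1.1] (let x = (2 + ((\u.1) (\w.w))) in (let p = (false || (x < x)) in (7 < x)))
step 3: [beta@0.1] (let x = (2 + 1) in (let p = (false || (x < x)) in (7 < x)))
step 4: [delta@0] (let x = 3 in (let p = (false || (x < x)) in (7 < x)))
step 5: [let@root] (let p = (false || (3 < 3)) in (7 < 3))
step 6: [delta@0.1] (let p = (false || false) in (7 < 3))
step 7: [delta@0] (let p = false in (7 < 3))
step 8: [let@root] (7 < 3)
step 9: [delta@root] false

Answer: false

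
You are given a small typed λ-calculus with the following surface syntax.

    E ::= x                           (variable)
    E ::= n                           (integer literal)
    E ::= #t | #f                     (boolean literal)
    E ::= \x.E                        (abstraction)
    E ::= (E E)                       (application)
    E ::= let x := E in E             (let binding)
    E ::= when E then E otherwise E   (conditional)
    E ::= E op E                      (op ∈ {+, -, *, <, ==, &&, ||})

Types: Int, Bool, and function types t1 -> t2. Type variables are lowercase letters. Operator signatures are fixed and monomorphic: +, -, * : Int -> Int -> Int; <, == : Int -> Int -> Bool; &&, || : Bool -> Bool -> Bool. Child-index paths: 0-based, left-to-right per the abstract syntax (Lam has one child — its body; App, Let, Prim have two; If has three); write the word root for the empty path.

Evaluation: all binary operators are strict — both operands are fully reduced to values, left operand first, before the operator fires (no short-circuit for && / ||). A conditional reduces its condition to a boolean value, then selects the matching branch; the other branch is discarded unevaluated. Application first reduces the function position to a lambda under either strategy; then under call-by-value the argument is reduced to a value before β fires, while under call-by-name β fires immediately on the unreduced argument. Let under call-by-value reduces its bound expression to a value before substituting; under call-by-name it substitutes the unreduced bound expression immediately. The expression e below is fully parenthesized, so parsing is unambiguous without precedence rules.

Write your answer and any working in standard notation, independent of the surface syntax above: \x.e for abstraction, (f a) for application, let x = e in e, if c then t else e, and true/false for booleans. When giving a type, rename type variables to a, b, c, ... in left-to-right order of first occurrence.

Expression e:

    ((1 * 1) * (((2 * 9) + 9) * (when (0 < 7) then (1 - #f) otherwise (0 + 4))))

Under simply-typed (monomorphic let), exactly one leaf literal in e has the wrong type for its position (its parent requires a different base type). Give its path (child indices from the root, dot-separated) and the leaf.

Working:
  unify Int ~ Int
  unify Int ~ Int
  unify Int ~ Int
  unify Int ~ Int
  unify Int ~ Int
  unify Int ~ Int
  unify Int ~ Int
  unify Int ~ Int
  unify Int ~ Int
  unify Int ~ Int
  unify Bool ~ Bool
  unify Int ~ Int
  unify Bool ~ Int
  FAIL: mismatch Bool ~ Int

Answer: 1.1.1.1 : false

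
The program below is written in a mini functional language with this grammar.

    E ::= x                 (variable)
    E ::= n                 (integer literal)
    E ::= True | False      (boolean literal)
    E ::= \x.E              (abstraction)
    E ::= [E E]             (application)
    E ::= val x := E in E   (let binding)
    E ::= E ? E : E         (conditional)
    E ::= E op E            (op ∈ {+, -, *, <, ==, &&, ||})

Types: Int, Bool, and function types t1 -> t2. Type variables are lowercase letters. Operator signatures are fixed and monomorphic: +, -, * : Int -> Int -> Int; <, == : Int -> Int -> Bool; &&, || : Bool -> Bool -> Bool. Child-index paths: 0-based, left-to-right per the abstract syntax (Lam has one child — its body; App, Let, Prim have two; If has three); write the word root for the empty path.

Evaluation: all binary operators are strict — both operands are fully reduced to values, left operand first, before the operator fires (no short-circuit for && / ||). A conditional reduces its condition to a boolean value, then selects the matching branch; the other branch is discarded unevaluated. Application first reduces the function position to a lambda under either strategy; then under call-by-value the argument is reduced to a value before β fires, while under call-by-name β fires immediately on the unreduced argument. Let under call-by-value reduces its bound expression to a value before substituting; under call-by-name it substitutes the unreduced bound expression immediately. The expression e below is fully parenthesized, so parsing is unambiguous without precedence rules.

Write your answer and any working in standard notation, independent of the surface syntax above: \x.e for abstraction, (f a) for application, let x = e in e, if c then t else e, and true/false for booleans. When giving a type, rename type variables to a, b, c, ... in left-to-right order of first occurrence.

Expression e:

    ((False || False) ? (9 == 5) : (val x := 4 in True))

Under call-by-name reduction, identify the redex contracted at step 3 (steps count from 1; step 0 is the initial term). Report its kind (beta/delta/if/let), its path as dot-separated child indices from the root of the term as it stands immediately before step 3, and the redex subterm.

Working:
step 0: (if (false || false) then (9 == 5) else (let x = 4 in true))
step 1: [delta@0] (if false then (9 == 5) else (let x = 4 in true))
step 2: [if@root] (let x = 4 in true)
step 3: [let@root] true

Answer: let at root : (let x = 4 in true)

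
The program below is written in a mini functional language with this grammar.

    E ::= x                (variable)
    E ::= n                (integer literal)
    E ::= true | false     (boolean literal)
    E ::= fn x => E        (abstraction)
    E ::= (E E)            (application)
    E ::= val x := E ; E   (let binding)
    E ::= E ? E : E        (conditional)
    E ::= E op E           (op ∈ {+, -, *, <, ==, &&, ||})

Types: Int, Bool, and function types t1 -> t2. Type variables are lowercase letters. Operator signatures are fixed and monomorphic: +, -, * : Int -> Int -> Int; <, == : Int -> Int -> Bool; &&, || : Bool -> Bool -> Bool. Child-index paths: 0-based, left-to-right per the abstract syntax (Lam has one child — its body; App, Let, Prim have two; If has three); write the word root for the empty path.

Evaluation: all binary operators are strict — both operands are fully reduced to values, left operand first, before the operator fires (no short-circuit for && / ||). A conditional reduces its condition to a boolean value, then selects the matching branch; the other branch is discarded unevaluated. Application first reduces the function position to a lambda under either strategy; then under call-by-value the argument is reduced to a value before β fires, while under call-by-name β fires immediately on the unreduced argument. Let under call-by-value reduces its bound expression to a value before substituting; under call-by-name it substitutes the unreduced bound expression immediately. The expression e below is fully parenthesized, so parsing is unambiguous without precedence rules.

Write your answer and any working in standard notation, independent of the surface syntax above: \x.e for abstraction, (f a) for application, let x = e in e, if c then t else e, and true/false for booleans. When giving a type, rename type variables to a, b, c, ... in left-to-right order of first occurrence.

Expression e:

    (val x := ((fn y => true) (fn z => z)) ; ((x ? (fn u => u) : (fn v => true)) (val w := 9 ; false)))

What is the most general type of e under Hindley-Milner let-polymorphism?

Answer: Bool

Working:
\y._ : a -> Bool
z : b
\z._ : b -> b
  unify a -> Bool ~ (b -> b) -> c
  unify a ~ b -> b
  unify Bool ~ c
_ _ : Bool
let x : Bool
x : Bool
  unify Bool ~ Bool
u : d
\u._ : d -> d
\v._ : e -> Bool
  unify d -> d ~ e -> Bool
  unify d ~ e
  unify e ~ Bool
let w : Int
  unify Bool -> Bool ~ Bool -> f
  unify Bool ~ Bool
  unify Bool ~ f
_ _ : Bool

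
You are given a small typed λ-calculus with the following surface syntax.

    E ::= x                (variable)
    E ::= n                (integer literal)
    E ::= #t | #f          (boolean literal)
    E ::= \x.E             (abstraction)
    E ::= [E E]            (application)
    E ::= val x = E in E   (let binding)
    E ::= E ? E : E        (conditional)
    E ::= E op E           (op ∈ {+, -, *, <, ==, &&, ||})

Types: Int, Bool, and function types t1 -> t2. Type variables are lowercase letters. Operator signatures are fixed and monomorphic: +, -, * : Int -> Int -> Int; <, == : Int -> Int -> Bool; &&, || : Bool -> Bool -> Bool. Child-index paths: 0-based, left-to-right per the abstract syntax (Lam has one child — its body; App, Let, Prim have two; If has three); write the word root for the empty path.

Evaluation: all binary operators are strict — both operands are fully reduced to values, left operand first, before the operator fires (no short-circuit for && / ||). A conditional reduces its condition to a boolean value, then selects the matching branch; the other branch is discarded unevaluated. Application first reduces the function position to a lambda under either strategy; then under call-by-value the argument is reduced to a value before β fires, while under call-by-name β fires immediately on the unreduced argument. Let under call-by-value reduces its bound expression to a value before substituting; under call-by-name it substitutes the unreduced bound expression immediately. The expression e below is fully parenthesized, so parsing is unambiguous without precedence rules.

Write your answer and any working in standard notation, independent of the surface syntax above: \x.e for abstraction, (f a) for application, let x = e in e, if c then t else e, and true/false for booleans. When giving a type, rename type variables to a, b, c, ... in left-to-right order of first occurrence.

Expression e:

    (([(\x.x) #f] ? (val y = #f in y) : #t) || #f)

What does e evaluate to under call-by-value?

Answer: true

Trace:
step 0: ((if ((\x.x) false) then (let y = false in y) else true) || false)
step 1: [beta@0.0] ((if false then (let y = false in y) else true) || false)
step 2: [if@0] (true || false)
step 3: [delta@root] true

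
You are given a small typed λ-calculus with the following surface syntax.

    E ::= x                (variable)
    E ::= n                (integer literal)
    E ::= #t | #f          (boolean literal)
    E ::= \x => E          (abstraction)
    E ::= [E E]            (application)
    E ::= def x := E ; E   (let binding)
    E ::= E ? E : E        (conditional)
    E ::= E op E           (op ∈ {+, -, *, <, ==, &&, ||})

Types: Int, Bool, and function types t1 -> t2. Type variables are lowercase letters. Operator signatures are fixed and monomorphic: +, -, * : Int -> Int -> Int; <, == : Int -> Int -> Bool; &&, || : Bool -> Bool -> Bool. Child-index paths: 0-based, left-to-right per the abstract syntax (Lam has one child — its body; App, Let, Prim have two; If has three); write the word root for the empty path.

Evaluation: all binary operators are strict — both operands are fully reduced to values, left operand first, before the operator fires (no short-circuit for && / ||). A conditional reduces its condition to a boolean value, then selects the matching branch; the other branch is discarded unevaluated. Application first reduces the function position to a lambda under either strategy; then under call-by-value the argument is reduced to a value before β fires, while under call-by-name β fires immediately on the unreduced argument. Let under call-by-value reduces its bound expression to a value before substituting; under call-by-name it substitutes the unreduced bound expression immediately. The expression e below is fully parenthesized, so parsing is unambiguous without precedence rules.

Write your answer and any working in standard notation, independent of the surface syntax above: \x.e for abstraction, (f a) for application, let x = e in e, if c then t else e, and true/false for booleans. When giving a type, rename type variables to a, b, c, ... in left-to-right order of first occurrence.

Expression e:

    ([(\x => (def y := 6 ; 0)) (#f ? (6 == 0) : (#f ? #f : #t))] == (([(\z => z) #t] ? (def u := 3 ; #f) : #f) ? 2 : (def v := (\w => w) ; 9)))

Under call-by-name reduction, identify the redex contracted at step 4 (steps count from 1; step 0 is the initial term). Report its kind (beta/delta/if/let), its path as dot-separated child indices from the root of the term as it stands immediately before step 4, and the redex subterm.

Derivation:
step 0: (((\x.(let y = 6 in 0)) (if false then (6 == 0) else (if false then false else true))) == (if (if ((\z.z) true) then (let u = 3 in false) else false) then 2 else (let v = (\w.w) in 9)))
step 1: [beta@0] ((let y = 6 in 0) == (if (if ((\z.z) true) then (let u = 3 in false) else false) then 2 else (let v = (\w.w) in 9)))
step 2: [let@0] (0 == (if (if ((\z.z) true) then (let u = 3 in false) else false) then 2 else (let v = (\w.w) in 9)))
step 3: [beta@1.0.0] (0 == (if (if true then (let u = 3 in false) else false) then 2 else (let v = (\w.w) in 9)))
step 4: [if@1.0] (0 == (if (let u = 3 in false) then 2 else (let v = (\w.w) in 9)))

Answer: if at 1.0 : (if true then (let u = 3 in false) else false)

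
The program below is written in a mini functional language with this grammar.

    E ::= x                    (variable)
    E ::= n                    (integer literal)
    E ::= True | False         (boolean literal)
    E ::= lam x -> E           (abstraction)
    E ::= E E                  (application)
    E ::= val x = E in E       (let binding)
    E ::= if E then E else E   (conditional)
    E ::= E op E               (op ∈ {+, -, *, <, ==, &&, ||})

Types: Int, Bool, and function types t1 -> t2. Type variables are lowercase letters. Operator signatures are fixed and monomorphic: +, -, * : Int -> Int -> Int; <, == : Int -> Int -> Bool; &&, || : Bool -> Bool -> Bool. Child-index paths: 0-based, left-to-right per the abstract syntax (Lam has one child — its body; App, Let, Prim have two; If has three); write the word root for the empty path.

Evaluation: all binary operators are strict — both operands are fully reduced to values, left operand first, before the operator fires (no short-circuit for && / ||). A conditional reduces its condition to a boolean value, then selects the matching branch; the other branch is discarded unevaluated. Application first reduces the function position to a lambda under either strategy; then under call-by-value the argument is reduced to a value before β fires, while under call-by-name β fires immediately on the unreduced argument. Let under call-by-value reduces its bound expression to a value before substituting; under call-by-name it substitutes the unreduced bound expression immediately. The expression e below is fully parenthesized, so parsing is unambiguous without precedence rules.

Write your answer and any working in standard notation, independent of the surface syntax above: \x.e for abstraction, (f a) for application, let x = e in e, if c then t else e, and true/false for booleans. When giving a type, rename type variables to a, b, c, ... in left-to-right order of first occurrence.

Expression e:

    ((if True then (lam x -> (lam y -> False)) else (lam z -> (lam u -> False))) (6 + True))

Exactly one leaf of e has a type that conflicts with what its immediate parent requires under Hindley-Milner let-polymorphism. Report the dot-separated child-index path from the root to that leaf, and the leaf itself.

Working:
  unify Bool ~ Bool
\y._ : b -> Bool
\x._ : a -> b -> Bool
\u._ : d -> Bool
\z._ : c -> d -> Bool
  unify a -> b -> Bool ~ c -> d -> Bool
  unify a ~ c
  unify b -> Bool ~ d -> Bool
  unify b ~ d
  unify Bool ~ Bool
  unify Int ~ Int
  unify Bool ~ Int
  FAIL: mismatch Bool ~ Int

Answer: 1.1 : true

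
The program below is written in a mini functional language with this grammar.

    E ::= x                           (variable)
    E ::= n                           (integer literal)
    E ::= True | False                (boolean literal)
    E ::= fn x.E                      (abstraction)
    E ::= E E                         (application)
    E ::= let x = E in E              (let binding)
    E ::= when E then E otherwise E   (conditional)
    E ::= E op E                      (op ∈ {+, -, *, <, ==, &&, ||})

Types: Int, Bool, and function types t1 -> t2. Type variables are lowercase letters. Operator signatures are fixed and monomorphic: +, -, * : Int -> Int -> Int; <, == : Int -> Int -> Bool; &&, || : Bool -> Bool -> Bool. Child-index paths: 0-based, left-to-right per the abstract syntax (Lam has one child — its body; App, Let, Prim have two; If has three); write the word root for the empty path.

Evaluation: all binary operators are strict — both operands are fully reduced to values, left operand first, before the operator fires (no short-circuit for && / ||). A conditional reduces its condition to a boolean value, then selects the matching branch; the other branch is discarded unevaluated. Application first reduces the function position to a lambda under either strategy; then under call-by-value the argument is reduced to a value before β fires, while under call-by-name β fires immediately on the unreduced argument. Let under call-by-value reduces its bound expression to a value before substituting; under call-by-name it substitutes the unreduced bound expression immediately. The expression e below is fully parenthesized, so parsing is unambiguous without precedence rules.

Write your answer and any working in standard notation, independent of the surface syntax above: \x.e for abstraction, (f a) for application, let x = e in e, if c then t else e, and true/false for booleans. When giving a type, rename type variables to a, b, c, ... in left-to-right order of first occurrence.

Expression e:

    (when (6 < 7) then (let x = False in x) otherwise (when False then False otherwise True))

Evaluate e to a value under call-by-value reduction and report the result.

Derivation:
step 0: (if (6 < 7) then (let x = false in x) else (if false then false else true))
step 1: [delta@0] (if true then (let x = false in x) else (if false then false else true))
step 2: [if@root] (let x = false in x)
step 3: [let@root] false

Answer: false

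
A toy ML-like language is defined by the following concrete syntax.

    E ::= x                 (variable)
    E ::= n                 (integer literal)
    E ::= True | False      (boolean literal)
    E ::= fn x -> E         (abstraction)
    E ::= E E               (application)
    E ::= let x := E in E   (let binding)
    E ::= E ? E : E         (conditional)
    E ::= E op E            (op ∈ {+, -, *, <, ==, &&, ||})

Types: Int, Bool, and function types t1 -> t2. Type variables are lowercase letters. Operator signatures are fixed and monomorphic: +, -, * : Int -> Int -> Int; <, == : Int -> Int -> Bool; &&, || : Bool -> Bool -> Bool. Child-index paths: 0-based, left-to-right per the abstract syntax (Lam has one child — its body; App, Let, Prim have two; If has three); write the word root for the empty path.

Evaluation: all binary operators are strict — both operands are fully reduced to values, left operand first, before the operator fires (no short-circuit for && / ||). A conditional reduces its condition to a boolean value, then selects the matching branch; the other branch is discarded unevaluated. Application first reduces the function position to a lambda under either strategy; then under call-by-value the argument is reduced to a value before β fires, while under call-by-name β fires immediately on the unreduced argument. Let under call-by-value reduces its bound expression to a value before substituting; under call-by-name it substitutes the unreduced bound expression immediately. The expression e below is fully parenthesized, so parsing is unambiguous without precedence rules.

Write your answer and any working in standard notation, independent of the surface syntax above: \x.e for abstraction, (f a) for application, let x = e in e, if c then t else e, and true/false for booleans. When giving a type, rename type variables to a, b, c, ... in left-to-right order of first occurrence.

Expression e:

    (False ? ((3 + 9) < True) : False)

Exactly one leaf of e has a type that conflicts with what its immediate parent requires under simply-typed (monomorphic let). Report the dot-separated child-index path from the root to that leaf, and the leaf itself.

Trace:
  unify Bool ~ Bool
  unify Int ~ Int
  unify Int ~ Int
  unify Int ~ Int
  unify Bool ~ Int
  FAIL: mismatch Bool ~ Int

Answer: 1.1 : true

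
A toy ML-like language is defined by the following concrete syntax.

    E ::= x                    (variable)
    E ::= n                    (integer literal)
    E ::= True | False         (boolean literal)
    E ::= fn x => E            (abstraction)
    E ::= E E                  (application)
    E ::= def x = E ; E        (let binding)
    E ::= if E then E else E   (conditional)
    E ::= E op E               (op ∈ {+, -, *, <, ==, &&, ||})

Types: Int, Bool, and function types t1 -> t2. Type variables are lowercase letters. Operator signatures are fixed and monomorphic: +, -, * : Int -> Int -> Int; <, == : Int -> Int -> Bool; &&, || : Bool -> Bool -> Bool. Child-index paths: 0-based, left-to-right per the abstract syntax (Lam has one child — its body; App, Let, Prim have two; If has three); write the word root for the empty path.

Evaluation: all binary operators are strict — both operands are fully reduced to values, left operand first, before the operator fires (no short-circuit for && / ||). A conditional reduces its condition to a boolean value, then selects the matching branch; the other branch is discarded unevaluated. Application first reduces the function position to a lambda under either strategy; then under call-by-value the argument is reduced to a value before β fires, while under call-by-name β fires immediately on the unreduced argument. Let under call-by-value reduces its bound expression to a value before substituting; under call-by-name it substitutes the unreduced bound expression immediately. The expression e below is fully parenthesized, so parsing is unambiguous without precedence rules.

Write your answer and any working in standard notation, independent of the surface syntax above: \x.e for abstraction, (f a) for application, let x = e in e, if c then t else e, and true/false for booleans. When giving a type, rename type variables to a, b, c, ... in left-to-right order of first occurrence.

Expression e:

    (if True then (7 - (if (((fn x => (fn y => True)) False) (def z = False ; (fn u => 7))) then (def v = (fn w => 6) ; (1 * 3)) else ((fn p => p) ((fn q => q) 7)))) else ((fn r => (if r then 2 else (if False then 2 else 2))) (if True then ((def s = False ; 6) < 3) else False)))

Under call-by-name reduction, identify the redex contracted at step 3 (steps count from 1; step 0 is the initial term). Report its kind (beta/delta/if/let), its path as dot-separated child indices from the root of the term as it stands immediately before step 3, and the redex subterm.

Trace:
step 0: (if true then (7 - (if (((\x.(\y.true)) false) (let z = false in (\u.7))) then (let v = (\w.6) in (1 * 3)) else ((\p.p) ((\q.q) 7)))) else ((\r.(if r then 2 else (if false then 2 else 2))) (if true then ((let s = false in 6) < 3) else false)))
step 1: [if@root] (7 - (if (((\x.(\y.true)) false) (let z = false in (\u.7))) then (let v = (\w.6) in (1 * 3)) else ((\p.p) ((\q.q) 7))))
step 2: [beta@1.0.0] (7 - (if ((\y.true) (let z = false in (\u.7))) then (let v = (\w.6) in (1 * 3)) else ((\p.p) ((\q.q) 7))))
step 3: [beta@1.0] (7 - (if true then (let v = (\w.6) in (1 * 3)) else ((\p.p) ((\q.q) 7))))

Answer: beta at 1.0 : ((\y.true) (let z = false in (\u.7)))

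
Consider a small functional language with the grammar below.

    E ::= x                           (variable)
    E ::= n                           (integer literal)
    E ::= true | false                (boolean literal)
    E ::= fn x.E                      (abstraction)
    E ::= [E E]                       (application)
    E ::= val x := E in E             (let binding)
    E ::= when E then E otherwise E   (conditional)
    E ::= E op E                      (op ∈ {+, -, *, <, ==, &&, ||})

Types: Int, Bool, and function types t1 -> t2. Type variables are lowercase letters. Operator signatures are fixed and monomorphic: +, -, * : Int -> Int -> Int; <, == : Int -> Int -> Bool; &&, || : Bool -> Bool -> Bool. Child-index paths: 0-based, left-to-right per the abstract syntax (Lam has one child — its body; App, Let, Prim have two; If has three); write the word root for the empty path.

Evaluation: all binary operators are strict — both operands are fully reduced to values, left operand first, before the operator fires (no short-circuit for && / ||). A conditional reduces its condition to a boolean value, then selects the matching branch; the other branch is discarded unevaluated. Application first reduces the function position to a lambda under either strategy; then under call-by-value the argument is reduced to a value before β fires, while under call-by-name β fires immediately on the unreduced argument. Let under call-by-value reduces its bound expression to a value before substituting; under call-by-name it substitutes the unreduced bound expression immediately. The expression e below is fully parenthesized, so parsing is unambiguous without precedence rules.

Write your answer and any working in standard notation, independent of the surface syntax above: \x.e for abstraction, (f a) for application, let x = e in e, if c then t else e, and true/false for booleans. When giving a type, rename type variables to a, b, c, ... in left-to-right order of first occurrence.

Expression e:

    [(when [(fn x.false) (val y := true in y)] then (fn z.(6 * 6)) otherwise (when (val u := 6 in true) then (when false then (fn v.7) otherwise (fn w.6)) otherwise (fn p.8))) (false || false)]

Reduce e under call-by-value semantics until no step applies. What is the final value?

Answer: 6

Trace:
step 0: ((if ((\x.false) (let y = true in y)) then (\z.(6 * 6)) else (if (let u = 6 in true) then (if false then (\v.7) else (\w.6)) else (\p.8))) (false || false))
step 1: [let@0.0.1] ((if ((\x.false) true) then (\z.(6 * 6)) else (if (let u = 6 in true) then (if false then (\v.7) else (\w.6)) else (\p.8))) (false || false))
step 2: [beta@0.0] ((if false then (\z.(6 * 6)) else (if (let u = 6 in true) then (if false then (\v.7) else (\w.6)) else (\p.8))) (false || false))
step 3: [if@0] ((if (let u = 6 in true) then (if false then (\v.7) else (\w.6)) else (\p.8)) (false || false))
step 4: [let@0.0] ((if true then (if false then (\v.7) else (\w.6)) else (\p.8)) (false || false))
step 5: [if@0] ((if false then (\v.7) else (\w.6)) (false || false))
step 6: [if@0] ((\w.6) (false || false))
step 7: [delta@1] ((\w.6) false)
step 8: [beta@root] 6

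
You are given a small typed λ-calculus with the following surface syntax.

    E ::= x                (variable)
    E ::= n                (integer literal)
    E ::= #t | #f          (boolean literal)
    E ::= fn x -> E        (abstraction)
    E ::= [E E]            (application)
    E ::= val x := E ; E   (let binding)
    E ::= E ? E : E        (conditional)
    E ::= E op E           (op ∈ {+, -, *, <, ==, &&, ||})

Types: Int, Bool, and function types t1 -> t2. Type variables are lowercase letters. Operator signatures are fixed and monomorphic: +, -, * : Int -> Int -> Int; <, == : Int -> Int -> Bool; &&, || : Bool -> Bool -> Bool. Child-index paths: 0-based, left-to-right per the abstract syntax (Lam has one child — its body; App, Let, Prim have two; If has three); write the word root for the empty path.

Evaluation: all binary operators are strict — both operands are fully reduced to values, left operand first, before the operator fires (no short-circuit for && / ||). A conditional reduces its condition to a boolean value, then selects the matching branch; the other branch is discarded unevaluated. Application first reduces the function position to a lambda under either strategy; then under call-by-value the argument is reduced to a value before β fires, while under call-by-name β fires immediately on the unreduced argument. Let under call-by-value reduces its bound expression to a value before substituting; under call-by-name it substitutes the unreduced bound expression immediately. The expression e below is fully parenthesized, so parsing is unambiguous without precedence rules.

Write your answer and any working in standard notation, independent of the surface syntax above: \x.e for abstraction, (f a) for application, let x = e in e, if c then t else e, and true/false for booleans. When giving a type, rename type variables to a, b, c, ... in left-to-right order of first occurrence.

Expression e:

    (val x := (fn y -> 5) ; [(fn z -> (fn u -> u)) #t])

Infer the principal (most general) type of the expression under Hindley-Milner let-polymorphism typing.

Answer: a -> a

Derivation:
\y._ : a -> Int
let x : forall. a -> Int
u : c
\u._ : c -> c
\z._ : b -> c -> c
  unify b -> c -> c ~ Bool -> d
  unify b ~ Bool
  unify c -> c ~ d
_ _ : c -> c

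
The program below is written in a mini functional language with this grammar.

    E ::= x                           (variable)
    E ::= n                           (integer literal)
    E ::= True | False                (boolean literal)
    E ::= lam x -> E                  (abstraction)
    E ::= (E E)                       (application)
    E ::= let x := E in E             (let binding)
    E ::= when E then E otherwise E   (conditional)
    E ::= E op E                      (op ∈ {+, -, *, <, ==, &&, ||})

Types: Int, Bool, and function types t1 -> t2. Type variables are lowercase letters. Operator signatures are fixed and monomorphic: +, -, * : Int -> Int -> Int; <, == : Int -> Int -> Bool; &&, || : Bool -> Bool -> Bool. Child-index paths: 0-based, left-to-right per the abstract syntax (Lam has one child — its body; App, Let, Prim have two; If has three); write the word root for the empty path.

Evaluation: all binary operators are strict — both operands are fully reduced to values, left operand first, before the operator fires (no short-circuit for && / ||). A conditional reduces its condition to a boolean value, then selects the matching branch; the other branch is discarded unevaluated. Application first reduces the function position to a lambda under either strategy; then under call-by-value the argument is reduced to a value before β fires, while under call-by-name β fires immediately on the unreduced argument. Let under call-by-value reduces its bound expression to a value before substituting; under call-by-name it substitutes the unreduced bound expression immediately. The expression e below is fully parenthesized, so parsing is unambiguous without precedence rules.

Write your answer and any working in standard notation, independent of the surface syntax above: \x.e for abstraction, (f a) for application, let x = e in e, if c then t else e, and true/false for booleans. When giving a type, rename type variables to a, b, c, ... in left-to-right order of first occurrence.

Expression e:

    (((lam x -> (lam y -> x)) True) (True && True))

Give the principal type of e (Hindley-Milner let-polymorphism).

Trace:
x : a
\y._ : b -> a
\x._ : a -> b -> a
  unify a -> b -> a ~ Bool -> c
  unify a ~ Bool
  unify b -> Bool ~ c
_ _ : b -> Bool
  unify Bool ~ Bool
  unify Bool ~ Bool
  unify b -> Bool ~ Bool -> d
  unify b ~ Bool
  unify Bool ~ d
_ _ : Bool

Answer: Bool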